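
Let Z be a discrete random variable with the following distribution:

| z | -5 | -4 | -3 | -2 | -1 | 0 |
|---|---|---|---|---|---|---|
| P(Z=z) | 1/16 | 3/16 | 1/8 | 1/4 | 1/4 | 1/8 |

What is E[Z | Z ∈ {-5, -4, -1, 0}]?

-2.1

P(Z ∈ {-5, -4, -1, 0}) = 1/16 + 3/16 + 1/4 + 1/8 = 5/8.
E[Z | Z ∈ {-5, -4, -1, 0}] = [(-5)·1/16 + (-4)·3/16 + (-1)·1/4 + 0·1/8] / (5/8)
 = -21/16 / (5/8)
 = -21/10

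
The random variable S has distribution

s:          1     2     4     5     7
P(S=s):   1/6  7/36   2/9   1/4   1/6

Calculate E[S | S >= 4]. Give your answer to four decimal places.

5.1739

P(S >= 4) = 2/9 + 1/4 + 1/6 = 23/36.
E[S | S >= 4] = [4·2/9 + 5·1/4 + 7·1/6] / (23/36)
 = 119/36 / (23/36)
 = 119/23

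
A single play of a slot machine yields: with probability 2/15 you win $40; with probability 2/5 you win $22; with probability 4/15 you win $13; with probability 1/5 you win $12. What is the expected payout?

E[payout] = 40·2/15 + 22·2/5 + 13·4/15 + 12·1/5
 = 16/3 + 44/5 + 52/15 + 12/5
 = 20

20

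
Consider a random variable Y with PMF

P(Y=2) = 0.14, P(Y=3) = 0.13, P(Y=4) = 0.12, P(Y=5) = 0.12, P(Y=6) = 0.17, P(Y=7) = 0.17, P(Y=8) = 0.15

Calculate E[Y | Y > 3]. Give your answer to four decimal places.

6.1507

P(Y > 3) = 0.12 + 0.12 + 0.17 + 0.17 + 0.15 = 0.73.
E[Y | Y > 3] = [4·0.12 + 5·0.12 + 6·0.17 + 7·0.17 + 8·0.15] / 0.73
 = 4.49 / 0.73
 = 449/73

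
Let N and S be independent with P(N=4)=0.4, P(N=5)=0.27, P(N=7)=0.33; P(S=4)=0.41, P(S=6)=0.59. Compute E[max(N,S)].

5.8913

E[max(N,S)] = Σ_n Σ_s max(n,s) · P(N=n)P(S=s)
 = 4·0.164 + 6·0.236 + 5·0.1107 + 6·0.1593 + 7·0.1353 + 7·0.1947
 = 0.656 + 1.416 + 0.5535 + 0.9558 + 0.9471 + 1.3629
 = 5.8913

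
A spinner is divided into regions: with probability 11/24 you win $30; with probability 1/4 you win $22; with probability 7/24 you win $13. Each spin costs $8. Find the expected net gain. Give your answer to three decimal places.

E[payout] = 30·11/24 + 22·1/4 + 13·7/24
 = 55/4 + 11/2 + 91/24
 = 553/24
Net = 553/24 - 8 = 361/24

15.042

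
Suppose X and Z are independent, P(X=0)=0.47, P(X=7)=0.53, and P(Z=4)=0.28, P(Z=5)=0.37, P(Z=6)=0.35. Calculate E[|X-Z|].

E[|X-Z|] = Σ_x Σ_z |x-z| · P(X=x)P(Z=z)
 = 4·0.1316 + 5·0.1739 + 6·0.1645 + 3·0.1484 + 2·0.1961 + 1·0.1855
 = 0.5264 + 0.8695 + 0.987 + 0.4452 + 0.3922 + 0.1855
 = 3.4058

3.4058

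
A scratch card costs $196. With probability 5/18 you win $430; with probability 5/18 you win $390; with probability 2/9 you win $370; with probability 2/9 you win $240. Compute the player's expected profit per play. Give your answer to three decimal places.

167.333

E[payout] = 430·5/18 + 390·5/18 + 370·2/9 + 240·2/9
 = 1075/9 + 325/3 + 740/9 + 160/3
 = 1090/3
Net = 1090/3 - 196 = 502/3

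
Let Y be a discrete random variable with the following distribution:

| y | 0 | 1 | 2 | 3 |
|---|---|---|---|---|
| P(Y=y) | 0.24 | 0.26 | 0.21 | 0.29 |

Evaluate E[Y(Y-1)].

2.16

E[Y(Y-1)] = Σ y(y-1)·P(Y=y)
 = 0·0.24 + 0·0.26 + 2·0.21 + 6·0.29
 = 0 + 0 + 0.42 + 1.74
 = 2.16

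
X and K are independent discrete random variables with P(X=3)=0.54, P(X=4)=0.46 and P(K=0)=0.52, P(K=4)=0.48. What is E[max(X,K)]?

3.7192

E[max(X,K)] = Σ_x Σ_k max(x,k) · P(X=x)P(K=k)
 = 3·0.2808 + 4·0.2592 + 4·0.2392 + 4·0.2208
 = 0.8424 + 1.0368 + 0.9568 + 0.8832
 = 3.7192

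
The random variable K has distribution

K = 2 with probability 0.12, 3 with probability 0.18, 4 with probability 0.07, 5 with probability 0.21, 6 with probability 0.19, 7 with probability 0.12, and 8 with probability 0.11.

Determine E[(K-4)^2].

4.47

E[(K-4)^2] = Σ (k-4)^2·P(K=k)
 = 4·0.12 + 1·0.18 + 0·0.07 + 1·0.21 + 4·0.19 + 9·0.12 + 16·0.11
 = 0.48 + 0.18 + 0 + 0.21 + 0.76 + 1.08 + 1.76
 = 4.47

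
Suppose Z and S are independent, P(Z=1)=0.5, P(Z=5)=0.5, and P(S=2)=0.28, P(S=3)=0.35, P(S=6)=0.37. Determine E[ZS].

E[ZS] = Σ_z Σ_s zs · P(Z=z)P(S=s)
 = 2·0.14 + 3·0.175 + 6·0.185 + 10·0.14 + 15·0.175 + 30·0.185
 = 0.28 + 0.525 + 1.11 + 1.4 + 2.625 + 5.55
 = 11.49

11.49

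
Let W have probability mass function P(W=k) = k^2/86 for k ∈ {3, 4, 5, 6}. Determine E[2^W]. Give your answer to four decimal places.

39.9070

E[2^W] = Σ 2^w·P(W=w)
 = 8·9/86 + 16·8/43 + 32·25/86 + 64·18/43
 = 36/43 + 128/43 + 400/43 + 1152/43
 = 1716/43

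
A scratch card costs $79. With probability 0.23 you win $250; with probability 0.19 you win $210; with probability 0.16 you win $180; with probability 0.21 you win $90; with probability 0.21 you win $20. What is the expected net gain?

E[payout] = 250·0.23 + 210·0.19 + 180·0.16 + 90·0.21 + 20·0.21
 = 57.5 + 39.9 + 28.8 + 18.9 + 4.2
 = 149.3
Net = 149.3 - 79 = 70.3

70.3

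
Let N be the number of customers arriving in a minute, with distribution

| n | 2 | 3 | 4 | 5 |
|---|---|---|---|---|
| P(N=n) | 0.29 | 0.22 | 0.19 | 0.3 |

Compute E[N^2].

E[N^2] = Σ n^2·P(N=n)
 = 4·0.29 + 9·0.22 + 16·0.19 + 25·0.3
 = 1.16 + 1.98 + 3.04 + 7.5
 = 13.68

13.68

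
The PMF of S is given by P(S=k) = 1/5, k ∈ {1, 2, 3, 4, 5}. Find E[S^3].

E[S^3] = Σ s^3·P(S=s)
 = 1·1/5 + 8·1/5 + 27·1/5 + 64·1/5 + 125·1/5
 = 1/5 + 8/5 + 27/5 + 64/5 + 25
 = 45

45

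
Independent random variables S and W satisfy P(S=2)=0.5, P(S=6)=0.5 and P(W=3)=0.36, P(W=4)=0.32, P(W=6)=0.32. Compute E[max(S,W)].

E[max(S,W)] = Σ_s Σ_w max(s,w) · P(S=s)P(W=w)
 = 3·0.18 + 4·0.16 + 6·0.16 + 6·0.18 + 6·0.16 + 6·0.16
 = 0.54 + 0.64 + 0.96 + 1.08 + 0.96 + 0.96
 = 5.14

5.14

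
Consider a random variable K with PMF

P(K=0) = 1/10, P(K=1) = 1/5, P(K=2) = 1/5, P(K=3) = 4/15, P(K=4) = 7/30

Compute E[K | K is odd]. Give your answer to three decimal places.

2.143

P(K is odd) = 1/5 + 4/15 = 7/15.
E[K | K is odd] = [1·1/5 + 3·4/15] / (7/15)
 = 1 / (7/15)
 = 15/7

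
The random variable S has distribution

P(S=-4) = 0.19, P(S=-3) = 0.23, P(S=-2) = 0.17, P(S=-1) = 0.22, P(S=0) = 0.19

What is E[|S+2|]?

E[|S+2|] = Σ |s+2|·P(S=s)
 = 2·0.19 + 1·0.23 + 0·0.17 + 1·0.22 + 2·0.19
 = 0.38 + 0.23 + 0 + 0.22 + 0.38
 = 1.21

1.21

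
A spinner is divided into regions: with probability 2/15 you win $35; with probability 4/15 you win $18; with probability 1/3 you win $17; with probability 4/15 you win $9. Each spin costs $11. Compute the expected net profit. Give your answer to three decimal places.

E[payout] = 35·2/15 + 18·4/15 + 17·1/3 + 9·4/15
 = 14/3 + 24/5 + 17/3 + 12/5
 = 263/15
Net = 263/15 - 11 = 98/15

6.533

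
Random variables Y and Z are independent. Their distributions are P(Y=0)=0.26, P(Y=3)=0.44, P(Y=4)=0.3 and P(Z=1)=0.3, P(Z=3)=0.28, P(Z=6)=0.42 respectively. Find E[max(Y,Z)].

E[max(Y,Z)] = Σ_y Σ_z max(y,z) · P(Y=y)P(Z=z)
 = 1·0.078 + 3·0.0728 + 6·0.1092 + 3·0.132 + 3·0.1232 + 6·0.1848 + 4·0.09 + 4·0.084 + 6·0.126
 = 0.078 + 0.2184 + 0.6552 + 0.396 + 0.3696 + 1.1088 + 0.36 + 0.336 + 0.756
 = 4.278

4.278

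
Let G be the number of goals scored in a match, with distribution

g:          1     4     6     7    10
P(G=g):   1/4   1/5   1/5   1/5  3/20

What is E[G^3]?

E[G^3] = Σ g^3·P(G=g)
 = 1·1/4 + 64·1/5 + 216·1/5 + 343·1/5 + 1000·3/20
 = 1/4 + 64/5 + 216/5 + 343/5 + 150
 = 5497/20

274.85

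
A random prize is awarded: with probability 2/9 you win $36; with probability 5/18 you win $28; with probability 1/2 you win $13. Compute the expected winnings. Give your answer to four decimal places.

22.2778

E[payout] = 36·2/9 + 28·5/18 + 13·1/2
 = 8 + 70/9 + 13/2
 = 401/18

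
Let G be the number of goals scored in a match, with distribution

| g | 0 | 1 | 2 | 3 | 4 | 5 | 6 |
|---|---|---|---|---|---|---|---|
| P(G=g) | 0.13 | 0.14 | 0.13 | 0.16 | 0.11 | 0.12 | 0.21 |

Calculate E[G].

3.18

E[G] = Σ g·P(G=g)
 = 0·0.13 + 1·0.14 + 2·0.13 + 3·0.16 + 4·0.11 + 5·0.12 + 6·0.21
 = 0 + 0.14 + 0.26 + 0.48 + 0.44 + 0.6 + 1.26
 = 3.18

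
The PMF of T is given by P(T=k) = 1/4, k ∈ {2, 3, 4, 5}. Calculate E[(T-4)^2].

1.5

E[(T-4)^2] = Σ (t-4)^2·P(T=t)
 = 4·1/4 + 1·1/4 + 0·1/4 + 1·1/4
 = 1 + 1/4 + 0 + 1/4
 = 3/2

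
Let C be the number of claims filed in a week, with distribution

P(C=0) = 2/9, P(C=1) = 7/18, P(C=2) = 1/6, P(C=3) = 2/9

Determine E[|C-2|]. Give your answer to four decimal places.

E[|C-2|] = Σ |c-2|·P(C=c)
 = 2·2/9 + 1·7/18 + 0·1/6 + 1·2/9
 = 4/9 + 7/18 + 0 + 2/9
 = 19/18

1.0556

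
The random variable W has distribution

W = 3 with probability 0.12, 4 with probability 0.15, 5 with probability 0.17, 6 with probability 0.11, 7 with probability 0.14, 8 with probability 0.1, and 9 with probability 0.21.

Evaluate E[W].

6.14

E[W] = Σ w·P(W=w)
 = 3·0.12 + 4·0.15 + 5·0.17 + 6·0.11 + 7·0.14 + 8·0.1 + 9·0.21
 = 0.36 + 0.6 + 0.85 + 0.66 + 0.98 + 0.8 + 1.89
 = 6.14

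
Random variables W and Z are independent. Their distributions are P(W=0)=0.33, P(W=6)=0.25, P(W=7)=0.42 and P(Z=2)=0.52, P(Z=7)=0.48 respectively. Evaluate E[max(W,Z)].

6.012

E[max(W,Z)] = Σ_w Σ_z max(w,z) · P(W=w)P(Z=z)
 = 2·0.1716 + 7·0.1584 + 6·0.13 + 7·0.12 + 7·0.2184 + 7·0.2016
 = 0.3432 + 1.1088 + 0.78 + 0.84 + 1.5288 + 1.4112
 = 6.012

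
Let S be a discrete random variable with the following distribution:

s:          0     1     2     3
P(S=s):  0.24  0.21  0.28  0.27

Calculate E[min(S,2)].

1.31

E[min(S,2)] = Σ min(s,2)·P(S=s)
 = 0·0.24 + 1·0.21 + 2·0.28 + 2·0.27
 = 0 + 0.21 + 0.56 + 0.54
 = 1.31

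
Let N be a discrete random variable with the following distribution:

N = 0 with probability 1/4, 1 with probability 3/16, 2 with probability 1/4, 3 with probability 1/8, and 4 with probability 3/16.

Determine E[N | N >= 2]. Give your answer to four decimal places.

2.8889

P(N >= 2) = 1/4 + 1/8 + 3/16 = 9/16.
E[N | N >= 2] = [2·1/4 + 3·1/8 + 4·3/16] / (9/16)
 = 13/8 / (9/16)
 = 26/9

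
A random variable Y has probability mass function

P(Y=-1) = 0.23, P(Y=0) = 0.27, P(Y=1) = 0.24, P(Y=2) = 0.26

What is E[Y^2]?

E[Y^2] = Σ y^2·P(Y=y)
 = 1·0.23 + 0·0.27 + 1·0.24 + 4·0.26
 = 0.23 + 0 + 0.24 + 1.04
 = 1.51

1.51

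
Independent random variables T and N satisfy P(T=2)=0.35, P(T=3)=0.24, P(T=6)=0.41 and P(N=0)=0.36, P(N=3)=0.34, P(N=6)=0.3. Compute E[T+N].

E[T+N] = Σ_t Σ_n (t+n) · P(T=t)P(N=n)
 = 2·0.126 + 5·0.119 + 8·0.105 + 3·0.0864 + 6·0.0816 + 9·0.072 + 6·0.1476 + 9·0.1394 + 12·0.123
 = 0.252 + 0.595 + 0.84 + 0.2592 + 0.4896 + 0.648 + 0.8856 + 1.2546 + 1.476
 = 6.7

6.7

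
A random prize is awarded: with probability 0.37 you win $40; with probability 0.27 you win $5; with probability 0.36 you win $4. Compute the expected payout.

17.59

E[payout] = 40·0.37 + 5·0.27 + 4·0.36
 = 14.8 + 1.35 + 1.44
 = 17.59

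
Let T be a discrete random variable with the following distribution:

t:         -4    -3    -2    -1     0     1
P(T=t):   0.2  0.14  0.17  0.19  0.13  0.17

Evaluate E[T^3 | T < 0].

P(T < 0) = 0.2 + 0.14 + 0.17 + 0.19 = 0.7.
E[T^3 | T < 0] = [(-64)·0.2 + (-27)·0.14 + (-8)·0.17 + (-1)·0.19] / 0.7
 = -18.13 / 0.7
 = -259/10

-25.9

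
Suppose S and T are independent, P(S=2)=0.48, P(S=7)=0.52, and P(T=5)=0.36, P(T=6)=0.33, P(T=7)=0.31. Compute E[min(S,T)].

4.054

E[min(S,T)] = Σ_s Σ_t min(s,t) · P(S=s)P(T=t)
 = 2·0.1728 + 2·0.1584 + 2·0.1488 + 5·0.1872 + 6·0.1716 + 7·0.1612
 = 0.3456 + 0.3168 + 0.2976 + 0.936 + 1.0296 + 1.1284
 = 4.054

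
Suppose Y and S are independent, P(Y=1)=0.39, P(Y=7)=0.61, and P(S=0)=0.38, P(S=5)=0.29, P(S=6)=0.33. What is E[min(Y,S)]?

2.3341

E[min(Y,S)] = Σ_y Σ_s min(y,s) · P(Y=y)P(S=s)
 = 0·0.1482 + 1·0.1131 + 1·0.1287 + 0·0.2318 + 5·0.1769 + 6·0.2013
 = 0 + 0.1131 + 0.1287 + 0 + 0.8845 + 1.2078
 = 2.3341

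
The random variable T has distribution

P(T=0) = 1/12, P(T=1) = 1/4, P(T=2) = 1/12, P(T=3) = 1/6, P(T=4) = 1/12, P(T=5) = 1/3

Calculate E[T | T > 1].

4

P(T > 1) = 1/12 + 1/6 + 1/12 + 1/3 = 2/3.
E[T | T > 1] = [2·1/12 + 3·1/6 + 4·1/12 + 5·1/3] / (2/3)
 = 8/3 / (2/3)
 = 4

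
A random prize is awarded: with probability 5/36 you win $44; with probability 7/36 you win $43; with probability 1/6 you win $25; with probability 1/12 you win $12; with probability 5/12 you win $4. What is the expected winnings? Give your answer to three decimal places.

21.306

E[payout] = 44·5/36 + 43·7/36 + 25·1/6 + 12·1/12 + 4·5/12
 = 55/9 + 301/36 + 25/6 + 1 + 5/3
 = 767/36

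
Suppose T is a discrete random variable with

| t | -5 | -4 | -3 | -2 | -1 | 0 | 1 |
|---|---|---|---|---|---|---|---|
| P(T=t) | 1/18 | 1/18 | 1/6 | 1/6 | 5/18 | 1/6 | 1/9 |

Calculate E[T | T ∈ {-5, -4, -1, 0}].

P(T ∈ {-5, -4, -1, 0}) = 1/18 + 1/18 + 5/18 + 1/6 = 5/9.
E[T | T ∈ {-5, -4, -1, 0}] = [(-5)·1/18 + (-4)·1/18 + (-1)·5/18 + 0·1/6] / (5/9)
 = -7/9 / (5/9)
 = -7/5

-1.4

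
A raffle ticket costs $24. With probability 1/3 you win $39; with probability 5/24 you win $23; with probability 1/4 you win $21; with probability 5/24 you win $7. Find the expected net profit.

E[payout] = 39·1/3 + 23·5/24 + 21·1/4 + 7·5/24
 = 13 + 115/24 + 21/4 + 35/24
 = 49/2
Net = 49/2 - 24 = 1/2

0.5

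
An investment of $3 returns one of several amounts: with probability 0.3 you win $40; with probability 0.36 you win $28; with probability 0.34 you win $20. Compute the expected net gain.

25.88

E[payout] = 40·0.3 + 28·0.36 + 20·0.34
 = 12 + 10.08 + 6.8
 = 28.88
Net = 28.88 - 3 = 25.88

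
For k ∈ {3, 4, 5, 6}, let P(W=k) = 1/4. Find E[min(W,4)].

3.75

E[min(W,4)] = Σ min(w,4)·P(W=w)
 = 3·1/4 + 4·1/4 + 4·1/4 + 4·1/4
 = 3/4 + 1 + 1 + 1
 = 15/4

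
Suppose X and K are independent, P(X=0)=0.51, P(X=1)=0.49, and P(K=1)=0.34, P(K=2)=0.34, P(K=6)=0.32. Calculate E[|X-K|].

2.45

E[|X-K|] = Σ_x Σ_k |x-k| · P(X=x)P(K=k)
 = 1·0.1734 + 2·0.1734 + 6·0.1632 + 0·0.1666 + 1·0.1666 + 5·0.1568
 = 0.1734 + 0.3468 + 0.9792 + 0 + 0.1666 + 0.784
 = 2.45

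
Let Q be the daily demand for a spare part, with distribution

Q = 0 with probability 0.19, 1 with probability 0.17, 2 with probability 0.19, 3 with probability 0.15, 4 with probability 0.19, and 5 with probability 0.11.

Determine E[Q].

2.31

E[Q] = Σ q·P(Q=q)
 = 0·0.19 + 1·0.17 + 2·0.19 + 3·0.15 + 4·0.19 + 5·0.11
 = 0 + 0.17 + 0.38 + 0.45 + 0.76 + 0.55
 = 2.31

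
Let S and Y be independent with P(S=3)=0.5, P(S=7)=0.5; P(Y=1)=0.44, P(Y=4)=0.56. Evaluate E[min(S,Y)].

2.4

E[min(S,Y)] = Σ_s Σ_y min(s,y) · P(S=s)P(Y=y)
 = 1·0.22 + 3·0.28 + 1·0.22 + 4·0.28
 = 0.22 + 0.84 + 0.22 + 1.12
 = 2.4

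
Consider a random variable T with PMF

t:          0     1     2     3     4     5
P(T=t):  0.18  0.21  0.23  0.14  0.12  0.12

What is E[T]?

E[T] = Σ t·P(T=t)
 = 0·0.18 + 1·0.21 + 2·0.23 + 3·0.14 + 4·0.12 + 5·0.12
 = 0 + 0.21 + 0.46 + 0.42 + 0.48 + 0.6
 = 2.17

2.17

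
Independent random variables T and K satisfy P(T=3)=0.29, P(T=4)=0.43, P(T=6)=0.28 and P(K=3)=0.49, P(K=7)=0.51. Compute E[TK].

21.5208

E[TK] = Σ_t Σ_k tk · P(T=t)P(K=k)
 = 9·0.1421 + 21·0.1479 + 12·0.2107 + 28·0.2193 + 18·0.1372 + 42·0.1428
 = 1.2789 + 3.1059 + 2.5284 + 6.1404 + 2.4696 + 5.9976
 = 21.5208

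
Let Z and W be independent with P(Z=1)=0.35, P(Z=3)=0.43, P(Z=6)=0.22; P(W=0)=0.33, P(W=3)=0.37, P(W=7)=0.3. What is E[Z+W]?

6.17

E[Z+W] = Σ_z Σ_w (z+w) · P(Z=z)P(W=w)
 = 1·0.1155 + 4·0.1295 + 8·0.105 + 3·0.1419 + 6·0.1591 + 10·0.129 + 6·0.0726 + 9·0.0814 + 13·0.066
 = 0.1155 + 0.518 + 0.84 + 0.4257 + 0.9546 + 1.29 + 0.4356 + 0.7326 + 0.858
 = 6.17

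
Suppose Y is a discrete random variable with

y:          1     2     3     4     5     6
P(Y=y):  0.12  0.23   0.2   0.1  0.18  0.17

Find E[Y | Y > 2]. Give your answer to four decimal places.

P(Y > 2) = 0.2 + 0.1 + 0.18 + 0.17 = 0.65.
E[Y | Y > 2] = [3·0.2 + 4·0.1 + 5·0.18 + 6·0.17] / 0.65
 = 2.92 / 0.65
 = 292/65

4.4923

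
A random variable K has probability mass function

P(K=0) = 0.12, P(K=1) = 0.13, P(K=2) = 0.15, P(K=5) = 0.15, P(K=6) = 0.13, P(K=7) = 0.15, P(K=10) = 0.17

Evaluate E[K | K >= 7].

P(K >= 7) = 0.15 + 0.17 = 0.32.
E[K | K >= 7] = [7·0.15 + 10·0.17] / 0.32
 = 2.75 / 0.32
 = 275/32

8.59375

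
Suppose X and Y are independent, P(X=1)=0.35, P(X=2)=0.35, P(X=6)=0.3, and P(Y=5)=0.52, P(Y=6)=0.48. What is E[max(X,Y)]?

5.636

E[max(X,Y)] = Σ_x Σ_y max(x,y) · P(X=x)P(Y=y)
 = 5·0.182 + 6·0.168 + 5·0.182 + 6·0.168 + 6·0.156 + 6·0.144
 = 0.91 + 1.008 + 0.91 + 1.008 + 0.936 + 0.864
 = 5.636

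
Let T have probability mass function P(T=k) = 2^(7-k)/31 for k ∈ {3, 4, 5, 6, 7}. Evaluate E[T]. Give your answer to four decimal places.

3.8387

E[T] = Σ t·P(T=t)
 = 3·16/31 + 4·8/31 + 5·4/31 + 6·2/31 + 7·1/31
 = 48/31 + 32/31 + 20/31 + 12/31 + 7/31
 = 119/31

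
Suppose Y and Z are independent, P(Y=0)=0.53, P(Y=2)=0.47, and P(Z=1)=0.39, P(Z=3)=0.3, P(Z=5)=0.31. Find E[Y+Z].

E[Y+Z] = Σ_y Σ_z (y+z) · P(Y=y)P(Z=z)
 = 1·0.2067 + 3·0.159 + 5·0.1643 + 3·0.1833 + 5·0.141 + 7·0.1457
 = 0.2067 + 0.477 + 0.8215 + 0.5499 + 0.705 + 1.0199
 = 3.78

3.78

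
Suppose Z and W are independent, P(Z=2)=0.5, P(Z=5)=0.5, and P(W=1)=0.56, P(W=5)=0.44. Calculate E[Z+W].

6.26

E[Z+W] = Σ_z Σ_w (z+w) · P(Z=z)P(W=w)
 = 3·0.28 + 7·0.22 + 6·0.28 + 10·0.22
 = 0.84 + 1.54 + 1.68 + 2.2
 = 6.26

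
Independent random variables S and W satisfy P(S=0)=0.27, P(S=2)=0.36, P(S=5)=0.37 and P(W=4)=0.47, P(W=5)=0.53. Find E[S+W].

E[S+W] = Σ_s Σ_w (s+w) · P(S=s)P(W=w)
 = 4·0.1269 + 5·0.1431 + 6·0.1692 + 7·0.1908 + 9·0.1739 + 10·0.1961
 = 0.5076 + 0.7155 + 1.0152 + 1.3356 + 1.5651 + 1.961
 = 7.1

7.1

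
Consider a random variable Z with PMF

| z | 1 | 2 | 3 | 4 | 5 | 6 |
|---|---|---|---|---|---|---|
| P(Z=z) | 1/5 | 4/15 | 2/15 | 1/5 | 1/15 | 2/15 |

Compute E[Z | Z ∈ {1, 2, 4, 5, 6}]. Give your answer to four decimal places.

3.0769

P(Z ∈ {1, 2, 4, 5, 6}) = 1/5 + 4/15 + 1/5 + 1/15 + 2/15 = 13/15.
E[Z | Z ∈ {1, 2, 4, 5, 6}] = [1·1/5 + 2·4/15 + 4·1/5 + 5·1/15 + 6·2/15] / (13/15)
 = 8/3 / (13/15)
 = 40/13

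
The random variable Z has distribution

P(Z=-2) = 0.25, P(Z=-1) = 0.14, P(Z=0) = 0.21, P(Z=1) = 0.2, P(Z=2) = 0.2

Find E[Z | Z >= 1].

1.5

P(Z >= 1) = 0.2 + 0.2 = 0.4.
E[Z | Z >= 1] = [1·0.2 + 2·0.2] / 0.4
 = 0.6 / 0.4
 = 3/2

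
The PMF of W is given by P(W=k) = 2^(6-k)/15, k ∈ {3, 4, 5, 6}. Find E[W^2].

14.8

E[W^2] = Σ w^2·P(W=w)
 = 9·8/15 + 16·4/15 + 25·2/15 + 36·1/15
 = 24/5 + 64/15 + 10/3 + 12/5
 = 74/5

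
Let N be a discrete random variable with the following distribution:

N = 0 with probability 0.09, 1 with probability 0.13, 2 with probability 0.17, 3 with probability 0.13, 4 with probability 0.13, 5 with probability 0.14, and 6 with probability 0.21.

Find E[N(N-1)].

E[N(N-1)] = Σ n(n-1)·P(N=n)
 = 0·0.09 + 0·0.13 + 2·0.17 + 6·0.13 + 12·0.13 + 20·0.14 + 30·0.21
 = 0 + 0 + 0.34 + 0.78 + 1.56 + 2.8 + 6.3
 = 11.78

11.78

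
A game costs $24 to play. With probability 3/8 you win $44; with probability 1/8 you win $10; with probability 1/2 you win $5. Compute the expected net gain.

E[payout] = 44·3/8 + 10·1/8 + 5·1/2
 = 33/2 + 5/4 + 5/2
 = 81/4
Net = 81/4 - 24 = -15/4

-3.75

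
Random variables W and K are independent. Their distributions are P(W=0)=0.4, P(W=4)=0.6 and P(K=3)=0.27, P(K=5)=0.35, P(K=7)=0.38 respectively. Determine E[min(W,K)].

2.238

E[min(W,K)] = Σ_w Σ_k min(w,k) · P(W=w)P(K=k)
 = 0·0.108 + 0·0.14 + 0·0.152 + 3·0.162 + 4·0.21 + 4·0.228
 = 0 + 0 + 0 + 0.486 + 0.84 + 0.912
 = 2.238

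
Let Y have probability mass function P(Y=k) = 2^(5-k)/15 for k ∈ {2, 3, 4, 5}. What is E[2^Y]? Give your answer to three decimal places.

E[2^Y] = Σ 2^y·P(Y=y)
 = 4·8/15 + 8·4/15 + 16·2/15 + 32·1/15
 = 32/15 + 32/15 + 32/15 + 32/15
 = 128/15

8.533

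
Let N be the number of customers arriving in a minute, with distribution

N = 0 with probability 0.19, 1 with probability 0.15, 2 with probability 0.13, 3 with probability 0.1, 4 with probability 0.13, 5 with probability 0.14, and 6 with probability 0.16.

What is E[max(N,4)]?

E[max(N,4)] = Σ max(n,4)·P(N=n)
 = 4·0.19 + 4·0.15 + 4·0.13 + 4·0.1 + 4·0.13 + 5·0.14 + 6·0.16
 = 0.76 + 0.6 + 0.52 + 0.4 + 0.52 + 0.7 + 0.96
 = 4.46

4.46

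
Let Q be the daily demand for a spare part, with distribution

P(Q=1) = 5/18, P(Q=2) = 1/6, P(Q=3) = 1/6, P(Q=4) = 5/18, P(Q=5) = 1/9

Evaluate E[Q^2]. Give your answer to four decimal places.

E[Q^2] = Σ q^2·P(Q=q)
 = 1·5/18 + 4·1/6 + 9·1/6 + 16·5/18 + 25·1/9
 = 5/18 + 2/3 + 3/2 + 40/9 + 25/9
 = 29/3

9.6667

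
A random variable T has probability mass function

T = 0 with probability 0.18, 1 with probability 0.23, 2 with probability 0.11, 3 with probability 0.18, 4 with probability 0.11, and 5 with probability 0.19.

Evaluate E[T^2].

E[T^2] = Σ t^2·P(T=t)
 = 0·0.18 + 1·0.23 + 4·0.11 + 9·0.18 + 16·0.11 + 25·0.19
 = 0 + 0.23 + 0.44 + 1.62 + 1.76 + 4.75
 = 8.8

8.8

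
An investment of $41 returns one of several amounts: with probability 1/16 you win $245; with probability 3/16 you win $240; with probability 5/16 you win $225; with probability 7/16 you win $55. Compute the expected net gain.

113.6875

E[payout] = 245·1/16 + 240·3/16 + 225·5/16 + 55·7/16
 = 245/16 + 45 + 1125/16 + 385/16
 = 2475/16
Net = 2475/16 - 41 = 1819/16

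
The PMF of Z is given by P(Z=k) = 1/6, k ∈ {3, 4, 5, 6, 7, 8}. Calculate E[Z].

E[Z] = Σ z·P(Z=z)
 = 3·1/6 + 4·1/6 + 5·1/6 + 6·1/6 + 7·1/6 + 8·1/6
 = 1/2 + 2/3 + 5/6 + 1 + 7/6 + 4/3
 = 11/2

5.5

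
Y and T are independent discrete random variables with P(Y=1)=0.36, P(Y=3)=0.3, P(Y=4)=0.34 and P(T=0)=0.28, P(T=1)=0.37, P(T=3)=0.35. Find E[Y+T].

E[Y+T] = Σ_y Σ_t (y+t) · P(Y=y)P(T=t)
 = 1·0.1008 + 2·0.1332 + 4·0.126 + 3·0.084 + 4·0.111 + 6·0.105 + 4·0.0952 + 5·0.1258 + 7·0.119
 = 0.1008 + 0.2664 + 0.504 + 0.252 + 0.444 + 0.63 + 0.3808 + 0.629 + 0.833
 = 4.04

4.04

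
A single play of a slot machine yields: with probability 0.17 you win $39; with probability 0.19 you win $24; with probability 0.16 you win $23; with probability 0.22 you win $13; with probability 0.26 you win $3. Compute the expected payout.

E[payout] = 39·0.17 + 24·0.19 + 23·0.16 + 13·0.22 + 3·0.26
 = 6.63 + 4.56 + 3.68 + 2.86 + 0.78
 = 18.51

18.51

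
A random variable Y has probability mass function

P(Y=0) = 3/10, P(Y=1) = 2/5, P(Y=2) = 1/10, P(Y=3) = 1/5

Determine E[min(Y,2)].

1

E[min(Y,2)] = Σ min(y,2)·P(Y=y)
 = 0·3/10 + 1·2/5 + 2·1/10 + 2·1/5
 = 0 + 2/5 + 1/5 + 2/5
 = 1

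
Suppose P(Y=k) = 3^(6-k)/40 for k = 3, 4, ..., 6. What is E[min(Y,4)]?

E[min(Y,4)] = Σ min(y,4)·P(Y=y)
 = 3·27/40 + 4·9/40 + 4·3/40 + 4·1/40
 = 81/40 + 9/10 + 3/10 + 1/10
 = 133/40

3.325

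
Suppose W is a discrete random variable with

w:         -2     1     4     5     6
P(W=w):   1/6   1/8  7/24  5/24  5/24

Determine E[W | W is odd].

P(W is odd) = 1/8 + 5/24 = 1/3.
E[W | W is odd] = [1·1/8 + 5·5/24] / (1/3)
 = 7/6 / (1/3)
 = 7/2

3.5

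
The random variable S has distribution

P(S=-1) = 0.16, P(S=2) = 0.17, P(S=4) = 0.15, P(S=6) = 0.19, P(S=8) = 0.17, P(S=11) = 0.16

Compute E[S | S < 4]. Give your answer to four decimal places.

0.5455

P(S < 4) = 0.16 + 0.17 = 0.33.
E[S | S < 4] = [(-1)·0.16 + 2·0.17] / 0.33
 = 0.18 / 0.33
 = 6/11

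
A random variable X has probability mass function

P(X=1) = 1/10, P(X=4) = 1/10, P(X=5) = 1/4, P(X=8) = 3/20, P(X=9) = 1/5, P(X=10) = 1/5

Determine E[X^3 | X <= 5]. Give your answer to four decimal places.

83.8889

P(X <= 5) = 1/10 + 1/10 + 1/4 = 9/20.
E[X^3 | X <= 5] = [1·1/10 + 64·1/10 + 125·1/4] / (9/20)
 = 151/4 / (9/20)
 = 755/9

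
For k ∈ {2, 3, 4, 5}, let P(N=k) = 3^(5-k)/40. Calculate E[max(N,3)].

E[max(N,3)] = Σ max(n,3)·P(N=n)
 = 3·27/40 + 3·9/40 + 4·3/40 + 5·1/40
 = 81/40 + 27/40 + 3/10 + 1/8
 = 25/8

3.125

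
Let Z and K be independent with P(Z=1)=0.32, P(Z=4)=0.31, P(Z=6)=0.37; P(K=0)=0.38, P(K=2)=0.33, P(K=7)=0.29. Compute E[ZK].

E[ZK] = Σ_z Σ_k zk · P(Z=z)P(K=k)
 = 0·0.1216 + 2·0.1056 + 7·0.0928 + 0·0.1178 + 8·0.1023 + 28·0.0899 + 0·0.1406 + 12·0.1221 + 42·0.1073
 = 0 + 0.2112 + 0.6496 + 0 + 0.8184 + 2.5172 + 0 + 1.4652 + 4.5066
 = 10.1682

10.1682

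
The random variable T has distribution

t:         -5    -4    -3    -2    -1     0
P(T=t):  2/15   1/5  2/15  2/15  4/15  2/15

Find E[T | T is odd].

P(T is odd) = 2/15 + 2/15 + 4/15 = 8/15.
E[T | T is odd] = [(-5)·2/15 + (-3)·2/15 + (-1)·4/15] / (8/15)
 = -4/3 / (8/15)
 = -5/2

-2.5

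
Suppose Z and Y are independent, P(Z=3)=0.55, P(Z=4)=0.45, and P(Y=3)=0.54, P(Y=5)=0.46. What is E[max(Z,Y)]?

4.163

E[max(Z,Y)] = Σ_z Σ_y max(z,y) · P(Z=z)P(Y=y)
 = 3·0.297 + 5·0.253 + 4·0.243 + 5·0.207
 = 0.891 + 1.265 + 0.972 + 1.035
 = 4.163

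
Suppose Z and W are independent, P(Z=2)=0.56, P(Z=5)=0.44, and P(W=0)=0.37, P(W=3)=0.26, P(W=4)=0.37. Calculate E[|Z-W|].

E[|Z-W|] = Σ_z Σ_w |z-w| · P(Z=z)P(W=w)
 = 2·0.2072 + 1·0.1456 + 2·0.2072 + 5·0.1628 + 2·0.1144 + 1·0.1628
 = 0.4144 + 0.1456 + 0.4144 + 0.814 + 0.2288 + 0.1628
 = 2.18

2.18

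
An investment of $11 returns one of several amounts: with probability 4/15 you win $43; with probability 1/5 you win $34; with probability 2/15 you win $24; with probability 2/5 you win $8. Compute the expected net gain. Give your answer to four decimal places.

E[payout] = 43·4/15 + 34·1/5 + 24·2/15 + 8·2/5
 = 172/15 + 34/5 + 16/5 + 16/5
 = 74/3
Net = 74/3 - 11 = 41/3

13.6667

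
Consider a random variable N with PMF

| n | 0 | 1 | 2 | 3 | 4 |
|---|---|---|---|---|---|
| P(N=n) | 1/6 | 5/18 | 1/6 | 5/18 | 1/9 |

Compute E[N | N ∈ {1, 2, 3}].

P(N ∈ {1, 2, 3}) = 5/18 + 1/6 + 5/18 = 13/18.
E[N | N ∈ {1, 2, 3}] = [1·5/18 + 2·1/6 + 3·5/18] / (13/18)
 = 13/9 / (13/18)
 = 2

2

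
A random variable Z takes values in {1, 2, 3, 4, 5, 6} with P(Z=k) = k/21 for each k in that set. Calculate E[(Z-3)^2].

E[(Z-3)^2] = Σ (z-3)^2·P(Z=z)
 = 4·1/21 + 1·2/21 + 0·1/7 + 1·4/21 + 4·5/21 + 9·2/7
 = 4/21 + 2/21 + 0 + 4/21 + 20/21 + 18/7
 = 4

4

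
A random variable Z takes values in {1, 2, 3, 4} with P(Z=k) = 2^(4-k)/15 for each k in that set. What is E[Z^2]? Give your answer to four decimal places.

E[Z^2] = Σ z^2·P(Z=z)
 = 1·8/15 + 4·4/15 + 9·2/15 + 16·1/15
 = 8/15 + 16/15 + 6/5 + 16/15
 = 58/15

3.8667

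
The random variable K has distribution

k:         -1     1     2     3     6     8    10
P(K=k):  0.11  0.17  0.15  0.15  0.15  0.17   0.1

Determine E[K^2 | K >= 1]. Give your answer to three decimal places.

P(K >= 1) = 0.17 + 0.15 + 0.15 + 0.15 + 0.17 + 0.1 = 0.89.
E[K^2 | K >= 1] = [1·0.17 + 4·0.15 + 9·0.15 + 36·0.15 + 64·0.17 + 100·0.1] / 0.89
 = 28.4 / 0.89
 = 2840/89

31.910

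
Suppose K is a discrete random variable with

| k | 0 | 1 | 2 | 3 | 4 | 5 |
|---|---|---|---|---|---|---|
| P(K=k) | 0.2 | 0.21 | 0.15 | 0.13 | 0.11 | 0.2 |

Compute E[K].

E[K] = Σ k·P(K=k)
 = 0·0.2 + 1·0.21 + 2·0.15 + 3·0.13 + 4·0.11 + 5·0.2
 = 0 + 0.21 + 0.3 + 0.39 + 0.44 + 1
 = 2.34

2.34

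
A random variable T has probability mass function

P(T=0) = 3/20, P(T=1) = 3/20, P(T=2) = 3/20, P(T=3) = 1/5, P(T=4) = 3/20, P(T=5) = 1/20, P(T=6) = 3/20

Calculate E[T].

E[T] = Σ t·P(T=t)
 = 0·3/20 + 1·3/20 + 2·3/20 + 3·1/5 + 4·3/20 + 5·1/20 + 6·3/20
 = 0 + 3/20 + 3/10 + 3/5 + 3/5 + 1/4 + 9/10
 = 14/5

2.8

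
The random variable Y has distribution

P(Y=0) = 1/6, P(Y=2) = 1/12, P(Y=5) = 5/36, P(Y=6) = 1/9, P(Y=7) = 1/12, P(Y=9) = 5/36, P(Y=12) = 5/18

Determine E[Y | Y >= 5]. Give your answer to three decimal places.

P(Y >= 5) = 5/36 + 1/9 + 1/12 + 5/36 + 5/18 = 3/4.
E[Y | Y >= 5] = [5·5/36 + 6·1/9 + 7·1/12 + 9·5/36 + 12·5/18] / (3/4)
 = 235/36 / (3/4)
 = 235/27

8.704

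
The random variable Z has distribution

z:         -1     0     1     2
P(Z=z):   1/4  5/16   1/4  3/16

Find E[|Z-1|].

1

E[|Z-1|] = Σ |z-1|·P(Z=z)
 = 2·1/4 + 1·5/16 + 0·1/4 + 1·3/16
 = 1/2 + 5/16 + 0 + 3/16
 = 1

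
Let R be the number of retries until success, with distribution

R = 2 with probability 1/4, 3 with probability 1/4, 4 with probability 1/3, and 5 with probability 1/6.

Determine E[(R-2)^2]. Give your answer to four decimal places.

E[(R-2)^2] = Σ (r-2)^2·P(R=r)
 = 0·1/4 + 1·1/4 + 4·1/3 + 9·1/6
 = 0 + 1/4 + 4/3 + 3/2
 = 37/12

3.0833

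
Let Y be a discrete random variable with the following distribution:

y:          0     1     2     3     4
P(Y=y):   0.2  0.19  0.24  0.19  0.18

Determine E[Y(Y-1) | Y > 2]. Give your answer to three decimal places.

P(Y > 2) = 0.19 + 0.18 = 0.37.
E[Y(Y-1) | Y > 2] = [6·0.19 + 12·0.18] / 0.37
 = 3.3 / 0.37
 = 330/37

8.919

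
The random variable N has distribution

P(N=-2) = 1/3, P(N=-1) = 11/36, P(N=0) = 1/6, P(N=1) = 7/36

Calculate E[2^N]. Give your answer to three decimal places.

0.792

E[2^N] = Σ 2^n·P(N=n)
 = 1/4·1/3 + 1/2·11/36 + 1·1/6 + 2·7/36
 = 1/12 + 11/72 + 1/6 + 7/18
 = 19/24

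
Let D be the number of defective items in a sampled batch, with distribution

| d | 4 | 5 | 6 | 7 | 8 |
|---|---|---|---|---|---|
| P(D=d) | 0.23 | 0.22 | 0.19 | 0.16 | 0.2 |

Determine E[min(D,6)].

5.32

E[min(D,6)] = Σ min(d,6)·P(D=d)
 = 4·0.23 + 5·0.22 + 6·0.19 + 6·0.16 + 6·0.2
 = 0.92 + 1.1 + 1.14 + 0.96 + 1.2
 = 5.32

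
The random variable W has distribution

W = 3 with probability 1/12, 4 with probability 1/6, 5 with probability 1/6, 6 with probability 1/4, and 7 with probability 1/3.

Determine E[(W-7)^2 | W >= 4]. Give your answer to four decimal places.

P(W >= 4) = 1/6 + 1/6 + 1/4 + 1/3 = 11/12.
E[(W-7)^2 | W >= 4] = [9·1/6 + 4·1/6 + 1·1/4 + 0·1/3] / (11/12)
 = 29/12 / (11/12)
 = 29/11

2.6364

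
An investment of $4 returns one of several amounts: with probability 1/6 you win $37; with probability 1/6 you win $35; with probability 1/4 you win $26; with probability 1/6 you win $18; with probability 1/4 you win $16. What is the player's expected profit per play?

E[payout] = 37·1/6 + 35·1/6 + 26·1/4 + 18·1/6 + 16·1/4
 = 37/6 + 35/6 + 13/2 + 3 + 4
 = 51/2
Net = 51/2 - 4 = 43/2

21.5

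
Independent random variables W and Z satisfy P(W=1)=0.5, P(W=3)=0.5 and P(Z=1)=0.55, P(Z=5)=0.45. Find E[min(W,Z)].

1.45

E[min(W,Z)] = Σ_w Σ_z min(w,z) · P(W=w)P(Z=z)
 = 1·0.275 + 1·0.225 + 1·0.275 + 3·0.225
 = 0.275 + 0.225 + 0.275 + 0.675
 = 1.45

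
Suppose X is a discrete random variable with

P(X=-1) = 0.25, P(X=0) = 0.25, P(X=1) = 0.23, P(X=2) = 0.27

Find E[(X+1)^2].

3.6

E[(X+1)^2] = Σ (x+1)^2·P(X=x)
 = 0·0.25 + 1·0.25 + 4·0.23 + 9·0.27
 = 0 + 0.25 + 0.92 + 2.43
 = 3.6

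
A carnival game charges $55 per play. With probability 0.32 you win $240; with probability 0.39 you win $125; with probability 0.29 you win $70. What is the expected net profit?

E[payout] = 240·0.32 + 125·0.39 + 70·0.29
 = 76.8 + 48.75 + 20.3
 = 145.85
Net = 145.85 - 55 = 90.85

90.85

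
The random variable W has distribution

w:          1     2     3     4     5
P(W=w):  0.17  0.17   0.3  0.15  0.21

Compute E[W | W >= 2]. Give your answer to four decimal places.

P(W >= 2) = 0.17 + 0.3 + 0.15 + 0.21 = 0.83.
E[W | W >= 2] = [2·0.17 + 3·0.3 + 4·0.15 + 5·0.21] / 0.83
 = 2.89 / 0.83
 = 289/83

3.4819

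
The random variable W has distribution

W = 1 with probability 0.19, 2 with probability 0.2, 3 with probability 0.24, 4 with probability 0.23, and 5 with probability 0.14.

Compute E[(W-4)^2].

E[(W-4)^2] = Σ (w-4)^2·P(W=w)
 = 9·0.19 + 4·0.2 + 1·0.24 + 0·0.23 + 1·0.14
 = 1.71 + 0.8 + 0.24 + 0 + 0.14
 = 2.89

2.89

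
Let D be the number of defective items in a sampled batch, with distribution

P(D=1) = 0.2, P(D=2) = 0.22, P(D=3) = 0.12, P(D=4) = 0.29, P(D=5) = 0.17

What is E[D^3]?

45.01

E[D^3] = Σ d^3·P(D=d)
 = 1·0.2 + 8·0.22 + 27·0.12 + 64·0.29 + 125·0.17
 = 0.2 + 1.76 + 3.24 + 18.56 + 21.25
 = 45.01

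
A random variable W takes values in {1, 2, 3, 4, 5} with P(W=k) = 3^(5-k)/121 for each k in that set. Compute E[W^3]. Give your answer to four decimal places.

E[W^3] = Σ w^3·P(W=w)
 = 1·81/121 + 8·27/121 + 27·9/121 + 64·3/121 + 125·1/121
 = 81/121 + 216/121 + 243/121 + 192/121 + 125/121
 = 857/121

7.0826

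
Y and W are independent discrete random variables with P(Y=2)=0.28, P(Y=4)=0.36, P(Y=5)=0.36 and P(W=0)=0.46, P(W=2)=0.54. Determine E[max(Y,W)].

E[max(Y,W)] = Σ_y Σ_w max(y,w) · P(Y=y)P(W=w)
 = 2·0.1288 + 2·0.1512 + 4·0.1656 + 4·0.1944 + 5·0.1656 + 5·0.1944
 = 0.2576 + 0.3024 + 0.6624 + 0.7776 + 0.828 + 0.972
 = 3.8

3.8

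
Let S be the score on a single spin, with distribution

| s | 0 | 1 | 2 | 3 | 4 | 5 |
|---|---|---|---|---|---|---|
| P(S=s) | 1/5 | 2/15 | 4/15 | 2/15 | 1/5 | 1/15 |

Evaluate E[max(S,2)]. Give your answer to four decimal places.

2.7333

E[max(S,2)] = Σ max(s,2)·P(S=s)
 = 2·1/5 + 2·2/15 + 2·4/15 + 3·2/15 + 4·1/5 + 5·1/15
 = 2/5 + 4/15 + 8/15 + 2/5 + 4/5 + 1/3
 = 41/15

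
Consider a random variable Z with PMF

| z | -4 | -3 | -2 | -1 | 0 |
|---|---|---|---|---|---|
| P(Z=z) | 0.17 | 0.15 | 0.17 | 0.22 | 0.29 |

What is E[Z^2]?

E[Z^2] = Σ z^2·P(Z=z)
 = 16·0.17 + 9·0.15 + 4·0.17 + 1·0.22 + 0·0.29
 = 2.72 + 1.35 + 0.68 + 0.22 + 0
 = 4.97

4.97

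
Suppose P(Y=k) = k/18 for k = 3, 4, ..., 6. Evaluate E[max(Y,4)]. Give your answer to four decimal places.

4.9444

E[max(Y,4)] = Σ max(y,4)·P(Y=y)
 = 4·1/6 + 4·2/9 + 5·5/18 + 6·1/3
 = 2/3 + 8/9 + 25/18 + 2
 = 89/18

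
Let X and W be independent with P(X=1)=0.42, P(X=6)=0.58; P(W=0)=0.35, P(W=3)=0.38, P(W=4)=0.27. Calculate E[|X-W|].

E[|X-W|] = Σ_x Σ_w |x-w| · P(X=x)P(W=w)
 = 1·0.147 + 2·0.1596 + 3·0.1134 + 6·0.203 + 3·0.2204 + 2·0.1566
 = 0.147 + 0.3192 + 0.3402 + 1.218 + 0.6612 + 0.3132
 = 2.9988

2.9988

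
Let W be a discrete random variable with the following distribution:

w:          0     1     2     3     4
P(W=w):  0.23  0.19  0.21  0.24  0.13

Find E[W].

E[W] = Σ w·P(W=w)
 = 0·0.23 + 1·0.19 + 2·0.21 + 3·0.24 + 4·0.13
 = 0 + 0.19 + 0.42 + 0.72 + 0.52
 = 1.85

1.85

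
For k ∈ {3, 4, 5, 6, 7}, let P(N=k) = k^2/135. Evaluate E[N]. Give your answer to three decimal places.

E[N] = Σ n·P(N=n)
 = 3·1/15 + 4·16/135 + 5·5/27 + 6·4/15 + 7·49/135
 = 1/5 + 64/135 + 25/27 + 8/5 + 343/135
 = 155/27

5.741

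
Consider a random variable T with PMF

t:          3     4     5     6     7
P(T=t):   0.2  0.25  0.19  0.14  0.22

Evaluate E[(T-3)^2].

5.79

E[(T-3)^2] = Σ (t-3)^2·P(T=t)
 = 0·0.2 + 1·0.25 + 4·0.19 + 9·0.14 + 16·0.22
 = 0 + 0.25 + 0.76 + 1.26 + 3.52
 = 5.79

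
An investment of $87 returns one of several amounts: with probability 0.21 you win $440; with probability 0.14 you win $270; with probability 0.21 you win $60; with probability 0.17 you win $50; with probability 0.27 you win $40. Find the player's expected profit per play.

75.1

E[payout] = 440·0.21 + 270·0.14 + 60·0.21 + 50·0.17 + 40·0.27
 = 92.4 + 37.8 + 12.6 + 8.5 + 10.8
 = 162.1
Net = 162.1 - 87 = 75.1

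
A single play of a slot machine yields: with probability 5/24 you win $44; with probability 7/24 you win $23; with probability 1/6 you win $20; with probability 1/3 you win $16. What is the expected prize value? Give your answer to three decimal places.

24.542

E[payout] = 44·5/24 + 23·7/24 + 20·1/6 + 16·1/3
 = 55/6 + 161/24 + 10/3 + 16/3
 = 589/24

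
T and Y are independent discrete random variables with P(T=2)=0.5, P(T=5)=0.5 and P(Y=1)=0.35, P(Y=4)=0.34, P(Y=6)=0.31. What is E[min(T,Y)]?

2.455

E[min(T,Y)] = Σ_t Σ_y min(t,y) · P(T=t)P(Y=y)
 = 1·0.175 + 2·0.17 + 2·0.155 + 1·0.175 + 4·0.17 + 5·0.155
 = 0.175 + 0.34 + 0.31 + 0.175 + 0.68 + 0.775
 = 2.455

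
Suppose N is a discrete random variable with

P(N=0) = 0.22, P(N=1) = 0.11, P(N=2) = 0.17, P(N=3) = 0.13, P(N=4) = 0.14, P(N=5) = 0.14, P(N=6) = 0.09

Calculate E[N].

E[N] = Σ n·P(N=n)
 = 0·0.22 + 1·0.11 + 2·0.17 + 3·0.13 + 4·0.14 + 5·0.14 + 6·0.09
 = 0 + 0.11 + 0.34 + 0.39 + 0.56 + 0.7 + 0.54
 = 2.64

2.64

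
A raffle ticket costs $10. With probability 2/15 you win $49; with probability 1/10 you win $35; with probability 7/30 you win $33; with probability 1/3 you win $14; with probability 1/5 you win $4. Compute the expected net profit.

13.2

E[payout] = 49·2/15 + 35·1/10 + 33·7/30 + 14·1/3 + 4·1/5
 = 98/15 + 7/2 + 77/10 + 14/3 + 4/5
 = 116/5
Net = 116/5 - 10 = 66/5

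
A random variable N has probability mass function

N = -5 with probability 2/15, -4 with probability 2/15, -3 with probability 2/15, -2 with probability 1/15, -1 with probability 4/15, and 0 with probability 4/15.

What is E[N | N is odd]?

P(N is odd) = 2/15 + 2/15 + 4/15 = 8/15.
E[N | N is odd] = [(-5)·2/15 + (-3)·2/15 + (-1)·4/15] / (8/15)
 = -4/3 / (8/15)
 = -5/2

-2.5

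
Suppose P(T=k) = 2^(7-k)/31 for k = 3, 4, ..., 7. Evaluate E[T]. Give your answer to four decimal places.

3.8387

E[T] = Σ t·P(T=t)
 = 3·16/31 + 4·8/31 + 5·4/31 + 6·2/31 + 7·1/31
 = 48/31 + 32/31 + 20/31 + 12/31 + 7/31
 = 119/31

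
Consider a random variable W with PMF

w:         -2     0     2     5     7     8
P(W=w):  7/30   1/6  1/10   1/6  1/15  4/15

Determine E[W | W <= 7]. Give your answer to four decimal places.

1.4091

P(W <= 7) = 7/30 + 1/6 + 1/10 + 1/6 + 1/15 = 11/15.
E[W | W <= 7] = [(-2)·7/30 + 0·1/6 + 2·1/10 + 5·1/6 + 7·1/15] / (11/15)
 = 31/30 / (11/15)
 = 31/22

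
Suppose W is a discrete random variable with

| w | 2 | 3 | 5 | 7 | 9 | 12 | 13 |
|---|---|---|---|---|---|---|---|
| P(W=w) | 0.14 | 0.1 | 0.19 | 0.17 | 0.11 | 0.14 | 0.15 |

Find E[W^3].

E[W^3] = Σ w^3·P(W=w)
 = 8·0.14 + 27·0.1 + 125·0.19 + 343·0.17 + 729·0.11 + 1728·0.14 + 2197·0.15
 = 1.12 + 2.7 + 23.75 + 58.31 + 80.19 + 241.92 + 329.55
 = 737.54

737.54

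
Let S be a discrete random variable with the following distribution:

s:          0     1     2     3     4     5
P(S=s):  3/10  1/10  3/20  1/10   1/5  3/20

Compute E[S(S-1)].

6.3

E[S(S-1)] = Σ s(s-1)·P(S=s)
 = 0·3/10 + 0·1/10 + 2·3/20 + 6·1/10 + 12·1/5 + 20·3/20
 = 0 + 0 + 3/10 + 3/5 + 12/5 + 3
 = 63/10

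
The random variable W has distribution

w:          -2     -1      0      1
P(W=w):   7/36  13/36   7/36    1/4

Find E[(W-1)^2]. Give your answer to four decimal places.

E[(W-1)^2] = Σ (w-1)^2·P(W=w)
 = 9·7/36 + 4·13/36 + 1·7/36 + 0·1/4
 = 7/4 + 13/9 + 7/36 + 0
 = 61/18

3.3889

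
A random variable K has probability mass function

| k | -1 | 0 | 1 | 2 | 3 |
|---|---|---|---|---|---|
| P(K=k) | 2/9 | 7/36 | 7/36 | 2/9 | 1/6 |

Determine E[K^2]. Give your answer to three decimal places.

2.806

E[K^2] = Σ k^2·P(K=k)
 = 1·2/9 + 0·7/36 + 1·7/36 + 4·2/9 + 9·1/6
 = 2/9 + 0 + 7/36 + 8/9 + 3/2
 = 101/36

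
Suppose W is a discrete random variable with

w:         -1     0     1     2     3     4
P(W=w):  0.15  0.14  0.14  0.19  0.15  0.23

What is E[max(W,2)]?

E[max(W,2)] = Σ max(w,2)·P(W=w)
 = 2·0.15 + 2·0.14 + 2·0.14 + 2·0.19 + 3·0.15 + 4·0.23
 = 0.3 + 0.28 + 0.28 + 0.38 + 0.45 + 0.92
 = 2.61

2.61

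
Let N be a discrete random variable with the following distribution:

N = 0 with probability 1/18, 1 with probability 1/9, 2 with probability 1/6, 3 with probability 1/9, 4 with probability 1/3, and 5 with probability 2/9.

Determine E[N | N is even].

P(N is even) = 1/18 + 1/6 + 1/3 = 5/9.
E[N | N is even] = [0·1/18 + 2·1/6 + 4·1/3] / (5/9)
 = 5/3 / (5/9)
 = 3

3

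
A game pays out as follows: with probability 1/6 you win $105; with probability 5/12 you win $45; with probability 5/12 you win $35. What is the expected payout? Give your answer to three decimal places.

E[payout] = 105·1/6 + 45·5/12 + 35·5/12
 = 35/2 + 75/4 + 175/12
 = 305/6

50.833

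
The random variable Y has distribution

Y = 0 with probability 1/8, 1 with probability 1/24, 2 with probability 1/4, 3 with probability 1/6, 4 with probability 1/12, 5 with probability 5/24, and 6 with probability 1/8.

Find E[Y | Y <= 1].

P(Y <= 1) = 1/8 + 1/24 = 1/6.
E[Y | Y <= 1] = [0·1/8 + 1·1/24] / (1/6)
 = 1/24 / (1/6)
 = 1/4

0.25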